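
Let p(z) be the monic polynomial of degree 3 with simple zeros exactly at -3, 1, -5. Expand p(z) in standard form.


The polynomial is p(z) = ∏_{α ∈ S} (z − α), where S = {-3, 1, -5}.
Expanding the product yields: p(z) = z^3 + 7·z^2 + 7·z -15.
The resulting polynomial has degree 3 and real coefficients as required.

p(z) = z^3 + 7·z^2 + 7·z -15.


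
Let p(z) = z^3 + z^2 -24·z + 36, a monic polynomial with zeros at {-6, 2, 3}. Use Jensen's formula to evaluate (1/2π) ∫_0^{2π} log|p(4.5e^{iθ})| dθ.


Zeros: -6, 2, 3; r = 4.5.
Inside |z| < r: 2, 3. Outside (|z| ≥ r): -6.
p(0) = 36, so log|p(0)| = log(36) = 3.5835.
Apply Jensen: I(r) = log|p(0)| + Σ_k log(r/|z_k|), summed over zeros inside |z| < r.
  log(r/|z_k|) for z_k = 2: log(4.5/2) = 0.8109
  log(r/|z_k|) for z_k = 3: log(4.5/3) = 0.4055
  Outside zeros (-6) contribute nothing to the Jensen sum.
Sum over inside zeros: 1.2164.
I(r) = log|p(0)| + (inside sum) = 3.5835 + 1.2164 = 4.7999.
Note: since some zeros are outside |z| ≤ r, the simplified n·log(r) form does NOT apply — only the inside zeros contribute.

I(r) ≈ 4.7999.


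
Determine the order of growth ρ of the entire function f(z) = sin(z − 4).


sin(w) is a linear combination of e^{iw} and e^{−iw} (or e^w, e^{−w} in the hyperbolic case), so |sin(w)| ≤ e^{|w|}. With w = z − 4, |w| ≤ 1|z| + 4 = 1r + 4 on |z| = r, giving M(r) ≤ e^{1r + 4}, so ρ ≤ 1. On a suitable ray (z = it for sin/cos; z = t for sinh/cosh, t real → ∞), |sin(z − 4)| grows like e^{1|t|}/2, so ρ ≥ 1. Hence ρ = 1.
Therefore ρ = 1.

Order ρ = 1.


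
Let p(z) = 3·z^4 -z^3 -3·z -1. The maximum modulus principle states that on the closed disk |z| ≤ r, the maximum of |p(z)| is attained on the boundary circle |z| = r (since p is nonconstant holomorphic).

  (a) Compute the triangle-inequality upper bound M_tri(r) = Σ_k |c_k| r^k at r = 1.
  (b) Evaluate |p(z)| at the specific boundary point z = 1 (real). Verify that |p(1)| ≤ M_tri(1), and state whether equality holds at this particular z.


Coefficients: c_0 = -1, c_1 = -3, c_2 = 0, c_3 = -1, c_4 = 3. Radius r = 1.
Part (a). Triangle bound: M_tri(r) = Σ_k |c_k| r^k
  = |-1|·1^0 + |-3|·1^1 + |0|·1^2 + |-1|·1^3 + |3|·1^4
  = 1 + 3 + 0 + 1 + 3 = 8.
This bounds M(r) := max_{|z|=r} |p(z)| from above; equality holds iff all terms c_k z^k can be made to align in phase at a single z on |z|=r.
Part (b). At z = 1 (real, on the circle |z| = r):
  p(1) = (-1)·1^0 + (-3)·1^1 + (0)·1^2 + (-1)·1^3 + (3)·1^4 = -2.
  |p(1)| = 2.
Check: |p(1)| = 2 ≤ 8 = M_tri(1). ✓ Equality does not hold at z = 1 (the coefficients have mixed signs, so the terms do not all align in phase there).

M_tri(1) = 8; |p(1)| = 2; equality at z=1: no.


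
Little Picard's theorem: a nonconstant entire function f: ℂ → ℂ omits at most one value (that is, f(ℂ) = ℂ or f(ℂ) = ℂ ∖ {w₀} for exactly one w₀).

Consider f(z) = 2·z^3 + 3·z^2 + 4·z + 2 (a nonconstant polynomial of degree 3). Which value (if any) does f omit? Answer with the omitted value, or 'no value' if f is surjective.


Little Picard bounds the complement of f(ℂ) to at most one point.
For every w ∈ ℂ, the equation p(z) − w = 0 is a nonconstant polynomial in z and hence has at least one root by the fundamental theorem of algebra. So p is surjective onto ℂ, omitting no value.

Omitted value: no value.


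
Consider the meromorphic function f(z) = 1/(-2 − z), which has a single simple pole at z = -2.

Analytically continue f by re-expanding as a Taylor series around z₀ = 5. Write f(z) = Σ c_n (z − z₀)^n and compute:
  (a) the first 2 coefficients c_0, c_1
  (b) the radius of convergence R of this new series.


Let w = z − z₀, so z = z₀ + w.
Then -2 − z = -2 − (z₀ + w) = (-2 − z₀) − w = -7 − w.
f(z) = 1/(-7 − w) = (1/(-7)) · 1/(1 − w/(-7)) = Σ_{n≥0} w^n / (-7)^(n+1).
So c_n = 1/(-7)^(n+1):
  c_0 = 1/(-7)^1 = -1/7.
  c_1 = 1/(-7)^2 = 1/49.
The series is valid for |w/d| < 1, i.e. |z − z₀| < |d|.
Radius of convergence: R = |-2 − z₀| = |-7| = 7 (distance from z₀ to the singularity z = -2).

c_0 = -1/7, c_1 = 1/49; R = 7.


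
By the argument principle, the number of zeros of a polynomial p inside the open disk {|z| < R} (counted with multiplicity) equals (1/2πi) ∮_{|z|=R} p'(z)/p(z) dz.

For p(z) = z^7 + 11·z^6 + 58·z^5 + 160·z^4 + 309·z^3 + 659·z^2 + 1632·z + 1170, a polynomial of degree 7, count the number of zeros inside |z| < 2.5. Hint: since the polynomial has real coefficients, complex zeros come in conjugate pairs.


The zeros of p are: -1, (-3 + 3i), (-3 - 3i), (1 + 2i), (1 - 2i), (-3 + 2i), (-3 - 2i).
Their magnitudes are: 1, 4.243, 4.243, 2.236, 2.236, 3.606, 3.606.
Zeros with |z| < R = 2.5: -1, (1 + 2i), (1 - 2i).
Count = 3.
By the argument principle, (1/2πi) ∮_{|z|=R} p'(z)/p(z) dz equals exactly this count.

Number of zeros inside |z| < 2.5: 3.


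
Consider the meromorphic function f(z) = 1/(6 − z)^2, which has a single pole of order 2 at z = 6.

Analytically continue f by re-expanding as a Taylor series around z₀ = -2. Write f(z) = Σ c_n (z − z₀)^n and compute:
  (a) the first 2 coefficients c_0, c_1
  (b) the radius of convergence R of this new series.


Let w = z − z₀, so z = z₀ + w.
Then 6 − z = 6 − (z₀ + w) = (6 − z₀) − w = 8 − w.
f(z) = 1/(8 − w)^2 = (1/(8)^2) · (1 − w/(8))^{−2}.
By the binomial series (1−u)^{−2} = Σ_{n≥0} C(n+1, 1) u^n for |u|<1, with u = w/(8):
  c_n = C(n+1, 1) / (8)^(n+2).
  c_0 = 1/(8)^2 = 1/64.
  c_1 = 2/(8)^3 = 1/256.
The series is valid for |w/d| < 1, i.e. |z − z₀| < |d|.
Radius of convergence: R = |6 − z₀| = |8| = 8 (distance from z₀ to the singularity z = 6).

c_0 = 1/64, c_1 = 1/256; R = 8.


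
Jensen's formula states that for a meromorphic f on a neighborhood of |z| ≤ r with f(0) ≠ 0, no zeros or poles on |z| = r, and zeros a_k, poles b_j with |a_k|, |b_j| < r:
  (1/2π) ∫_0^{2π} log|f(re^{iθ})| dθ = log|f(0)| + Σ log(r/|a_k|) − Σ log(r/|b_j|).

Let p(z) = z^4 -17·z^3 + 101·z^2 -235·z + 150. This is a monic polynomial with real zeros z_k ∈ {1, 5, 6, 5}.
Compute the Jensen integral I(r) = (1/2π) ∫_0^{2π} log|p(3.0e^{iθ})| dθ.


Zeros: 1, 5, 5, 6; r = 3.0.
Inside |z| < r: 1. Outside (|z| ≥ r): 5, 5, 6.
p(0) = 150, so log|p(0)| = log(150) = 5.0106.
Apply Jensen: I(r) = log|p(0)| + Σ_k log(r/|z_k|), summed over zeros inside |z| < r.
  log(r/|z_k|) for z_k = 1: log(3.0/1) = 1.0986
  Outside zeros (5, 5, 6) contribute nothing to the Jensen sum.
Sum over inside zeros: 1.0986.
I(r) = log|p(0)| + (inside sum) = 5.0106 + 1.0986 = 6.1092.
Note: since some zeros are outside |z| ≤ r, the simplified n·log(r) form does NOT apply — only the inside zeros contribute.

I(r) ≈ 6.1092.


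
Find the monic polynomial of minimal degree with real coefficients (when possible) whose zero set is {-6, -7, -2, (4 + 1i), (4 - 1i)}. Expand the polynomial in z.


The polynomial is p(z) = ∏_{α ∈ S} (z − α), where S = {-6, -7, -2, (4 + 1i), (4 - 1i)}.
Expanding the product yields: p(z) = z^5 + 7·z^4 -35·z^3 -205·z^2 + 484·z + 1428.
Note conjugate pairs combine to real quadratics: (z − (4+1i))(z − (4−1i)) = z² − 8z + 17.
The resulting polynomial has degree 5 and real coefficients as required.

p(z) = z^5 + 7·z^4 -35·z^3 -205·z^2 + 484·z + 1428.


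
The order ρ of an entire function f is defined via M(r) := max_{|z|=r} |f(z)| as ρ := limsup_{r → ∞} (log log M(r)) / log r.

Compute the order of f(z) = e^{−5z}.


|e^{−5z}| = e^{Re(-5·z) + 0} ≤ e^{5|z|^1 + 0} = e^{5r^1 + 0} on |z| = r, so ρ ≤ 1. Choosing z on |z|=r so that -5·z is real positive (always possible by picking arg z appropriately) gives |f(z)| = e^{5r^1 + 0}, matching the bound. The additive constant 0 does not affect log log M(r) ~ 1·log r. Hence ρ = 1.
Therefore ρ = 1.

Order ρ = 1.


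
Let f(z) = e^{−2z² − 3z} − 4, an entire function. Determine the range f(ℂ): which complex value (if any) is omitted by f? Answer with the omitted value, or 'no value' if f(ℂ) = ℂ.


Little Picard bounds the complement of f(ℂ) to at most one point.
The exponent g(z) = −2z² − 3z is a nonconstant polynomial, hence surjective onto ℂ. So e^{g(z)} takes every value in {e^w : w ∈ ℂ} = ℂ ∖ {0}. Adding -4 shifts the range to ℂ ∖ {-4}. f omits exactly -4.

Omitted value: -4.


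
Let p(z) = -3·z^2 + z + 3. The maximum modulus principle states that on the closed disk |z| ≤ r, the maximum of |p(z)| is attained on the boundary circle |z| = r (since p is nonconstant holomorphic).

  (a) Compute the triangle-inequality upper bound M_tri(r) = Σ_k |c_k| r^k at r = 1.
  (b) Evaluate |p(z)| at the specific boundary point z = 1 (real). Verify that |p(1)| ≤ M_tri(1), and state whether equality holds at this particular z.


Coefficients: c_0 = 3, c_1 = 1, c_2 = -3. Radius r = 1.
Part (a). Triangle bound: M_tri(r) = Σ_k |c_k| r^k
  = |3|·1^0 + |1|·1^1 + |-3|·1^2
  = 3 + 1 + 3 = 7.
This bounds M(r) := max_{|z|=r} |p(z)| from above; equality holds iff all terms c_k z^k can be made to align in phase at a single z on |z|=r.
Part (b). At z = 1 (real, on the circle |z| = r):
  p(1) = (3)·1^0 + (1)·1^1 + (-3)·1^2 = 1.
  |p(1)| = 1.
Check: |p(1)| = 1 ≤ 7 = M_tri(1). ✓ Equality does not hold at z = 1 (the coefficients have mixed signs, so the terms do not all align in phase there).

M_tri(1) = 7; |p(1)| = 1; equality at z=1: no.


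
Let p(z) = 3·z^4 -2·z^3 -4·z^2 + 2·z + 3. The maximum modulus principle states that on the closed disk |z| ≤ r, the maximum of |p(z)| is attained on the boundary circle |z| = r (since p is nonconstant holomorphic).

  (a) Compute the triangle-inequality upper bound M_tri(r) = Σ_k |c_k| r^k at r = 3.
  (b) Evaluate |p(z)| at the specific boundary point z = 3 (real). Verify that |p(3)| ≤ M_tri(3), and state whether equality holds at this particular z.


Coefficients: c_0 = 3, c_1 = 2, c_2 = -4, c_3 = -2, c_4 = 3. Radius r = 3.
Part (a). Triangle bound: M_tri(r) = Σ_k |c_k| r^k
  = |3|·3^0 + |2|·3^1 + |-4|·3^2 + |-2|·3^3 + |3|·3^4
  = 3 + 6 + 36 + 54 + 243 = 342.
This bounds M(r) := max_{|z|=r} |p(z)| from above; equality holds iff all terms c_k z^k can be made to align in phase at a single z on |z|=r.
Part (b). At z = 3 (real, on the circle |z| = r):
  p(3) = (3)·3^0 + (2)·3^1 + (-4)·3^2 + (-2)·3^3 + (3)·3^4 = 162.
  |p(3)| = 162.
Check: |p(3)| = 162 ≤ 342 = M_tri(3). ✓ Equality does not hold at z = 3 (the coefficients have mixed signs, so the terms do not all align in phase there).

M_tri(3) = 342; |p(3)| = 162; equality at z=3: no.


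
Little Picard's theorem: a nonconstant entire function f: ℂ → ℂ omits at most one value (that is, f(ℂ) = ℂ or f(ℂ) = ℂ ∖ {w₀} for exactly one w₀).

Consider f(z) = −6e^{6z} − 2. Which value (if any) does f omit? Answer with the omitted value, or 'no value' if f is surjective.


Little Picard bounds the complement of f(ℂ) to at most one point.
e^{6z} is never zero on ℂ, so -6·e^{6z} takes every value in ℂ ∖ {0}. Adding -2 shifts the range to ℂ ∖ {-2}. Thus f omits exactly the value -2.

Omitted value: -2.


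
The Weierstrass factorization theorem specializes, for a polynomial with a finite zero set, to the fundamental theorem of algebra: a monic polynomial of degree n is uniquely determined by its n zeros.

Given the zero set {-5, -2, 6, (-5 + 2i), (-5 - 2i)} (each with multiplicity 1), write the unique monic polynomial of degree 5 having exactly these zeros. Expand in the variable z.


The polynomial is p(z) = ∏_{α ∈ S} (z − α), where S = {-5, -2, 6, (-5 + 2i), (-5 - 2i)}.
Expanding the product yields: p(z) = z^5 + 11·z^4 + 7·z^3 -351·z^2 -1528·z -1740.
Note conjugate pairs combine to real quadratics: (z − (-5+2i))(z − (-5−2i)) = z² + 10z + 29.
The resulting polynomial has degree 5 and real coefficients as required.

p(z) = z^5 + 11·z^4 + 7·z^3 -351·z^2 -1528·z -1740.


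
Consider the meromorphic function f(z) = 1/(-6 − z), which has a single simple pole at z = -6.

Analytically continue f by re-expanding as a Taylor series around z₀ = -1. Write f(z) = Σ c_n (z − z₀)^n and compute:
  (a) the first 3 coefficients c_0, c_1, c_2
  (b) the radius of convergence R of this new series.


Let w = z − z₀, so z = z₀ + w.
Then -6 − z = -6 − (z₀ + w) = (-6 − z₀) − w = -5 − w.
f(z) = 1/(-5 − w) = (1/(-5)) · 1/(1 − w/(-5)) = Σ_{n≥0} w^n / (-5)^(n+1).
So c_n = 1/(-5)^(n+1):
  c_0 = 1/(-5)^1 = -1/5.
  c_1 = 1/(-5)^2 = 1/25.
  c_2 = 1/(-5)^3 = -1/125.
The series is valid for |w/d| < 1, i.e. |z − z₀| < |d|.
Radius of convergence: R = |-6 − z₀| = |-5| = 5 (distance from z₀ to the singularity z = -6).

c_0 = -1/5, c_1 = 1/25, c_2 = -1/125; R = 5.


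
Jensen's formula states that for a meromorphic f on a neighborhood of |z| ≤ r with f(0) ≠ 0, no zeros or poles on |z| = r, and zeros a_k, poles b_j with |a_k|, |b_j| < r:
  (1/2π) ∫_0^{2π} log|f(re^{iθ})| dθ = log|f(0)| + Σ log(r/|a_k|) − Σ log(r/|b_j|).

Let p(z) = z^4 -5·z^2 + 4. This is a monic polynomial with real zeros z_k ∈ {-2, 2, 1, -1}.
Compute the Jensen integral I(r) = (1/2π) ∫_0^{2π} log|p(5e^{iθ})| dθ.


Zeros: -2, -1, 1, 2; r = 5.
Inside |z| < r: -2, -1, 1, 2. Outside (|z| ≥ r): ∅.
p(0) = 4, so log|p(0)| = log(4) = 1.3863.
Apply Jensen: I(r) = log|p(0)| + Σ_k log(r/|z_k|), summed over zeros inside |z| < r.
  log(r/|z_k|) for z_k = -2: log(5/2) = 0.9163
  log(r/|z_k|) for z_k = 2: log(5/2) = 0.9163
  log(r/|z_k|) for z_k = 1: log(5/1) = 1.6094
  log(r/|z_k|) for z_k = -1: log(5/1) = 1.6094
Sum over inside zeros: 5.0515.
I(r) = log|p(0)| + (inside sum) = 1.3863 + 5.0515 = 6.4378.
Closed form (all zeros inside, monic): I(r) = n·log(r) = 4·log(5) = 6.4378. ✓

I(r) ≈ 6.4378.


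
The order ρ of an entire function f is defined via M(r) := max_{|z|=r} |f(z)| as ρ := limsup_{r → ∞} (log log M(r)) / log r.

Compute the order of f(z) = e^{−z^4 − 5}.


|e^{−z^4 − 5}| = e^{Re(-1·z^4) + -5} ≤ e^{1|z|^4 + -5} = e^{1r^4 + -5} on |z| = r, so ρ ≤ 4. Choosing z on |z|=r so that -1·z^4 is real positive (always possible by picking arg z appropriately) gives |f(z)| = e^{1r^4 + -5}, matching the bound. The additive constant -5 does not affect log log M(r) ~ 4·log r. Hence ρ = 4.
Therefore ρ = 4.

Order ρ = 4.


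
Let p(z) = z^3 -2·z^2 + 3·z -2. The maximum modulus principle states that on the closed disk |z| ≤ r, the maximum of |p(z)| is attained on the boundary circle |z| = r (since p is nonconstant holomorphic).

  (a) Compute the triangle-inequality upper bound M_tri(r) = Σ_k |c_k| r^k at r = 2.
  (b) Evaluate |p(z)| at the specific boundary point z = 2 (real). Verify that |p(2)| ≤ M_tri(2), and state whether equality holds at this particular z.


Coefficients: c_0 = -2, c_1 = 3, c_2 = -2, c_3 = 1. Radius r = 2.
Part (a). Triangle bound: M_tri(r) = Σ_k |c_k| r^k
  = |-2|·2^0 + |3|·2^1 + |-2|·2^2 + |1|·2^3
  = 2 + 6 + 8 + 8 = 24.
This bounds M(r) := max_{|z|=r} |p(z)| from above; equality holds iff all terms c_k z^k can be made to align in phase at a single z on |z|=r.
Part (b). At z = 2 (real, on the circle |z| = r):
  p(2) = (-2)·2^0 + (3)·2^1 + (-2)·2^2 + (1)·2^3 = 4.
  |p(2)| = 4.
Check: |p(2)| = 4 ≤ 24 = M_tri(2). ✓ Equality does not hold at z = 2 (the coefficients have mixed signs, so the terms do not all align in phase there).

M_tri(2) = 24; |p(2)| = 4; equality at z=2: no.


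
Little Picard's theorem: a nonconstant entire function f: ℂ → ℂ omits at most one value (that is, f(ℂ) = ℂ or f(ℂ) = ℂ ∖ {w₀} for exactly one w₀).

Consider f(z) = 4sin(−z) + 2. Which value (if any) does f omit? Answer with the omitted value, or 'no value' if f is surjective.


Little Picard bounds the complement of f(ℂ) to at most one point.
sin is entire and surjective onto ℂ: for every w ∈ ℂ, sin(ζ) = w has a solution ζ ∈ ℂ (e.g., via the complex inverse arcsin). With ζ = −z this gives z = ζ/(-1). Then 4·sin(−z) takes every value in 4·ℂ = ℂ, and adding 2 is a bijection of ℂ. So f is surjective and omits no value. (Note: only on the real line is sin bounded by [−1, 1].)

Omitted value: no value.


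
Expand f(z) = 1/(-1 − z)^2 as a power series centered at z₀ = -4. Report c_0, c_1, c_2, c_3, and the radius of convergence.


Let w = z − z₀, so z = z₀ + w.
Then -1 − z = -1 − (z₀ + w) = (-1 − z₀) − w = 3 − w.
f(z) = 1/(3 − w)^2 = (1/(3)^2) · (1 − w/(3))^{−2}.
By the binomial series (1−u)^{−2} = Σ_{n≥0} C(n+1, 1) u^n for |u|<1, with u = w/(3):
  c_n = C(n+1, 1) / (3)^(n+2).
  c_0 = 1/(3)^2 = 1/9.
  c_1 = 2/(3)^3 = 2/27.
  c_2 = 3/(3)^4 = 1/27.
  c_3 = 4/(3)^5 = 4/243.
The series is valid for |w/d| < 1, i.e. |z − z₀| < |d|.
Radius of convergence: R = |-1 − z₀| = |3| = 3 (distance from z₀ to the singularity z = -1).

c_0 = 1/9, c_1 = 2/27, c_2 = 1/27, c_3 = 4/243; R = 3.


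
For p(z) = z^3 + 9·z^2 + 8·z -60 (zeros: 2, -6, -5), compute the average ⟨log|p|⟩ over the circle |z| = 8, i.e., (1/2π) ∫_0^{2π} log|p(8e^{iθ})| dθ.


Zeros: -6, -5, 2; r = 8.
Inside |z| < r: -6, -5, 2. Outside (|z| ≥ r): ∅.
p(0) = -60, so log|p(0)| = log(60) = 4.0943.
Apply Jensen: I(r) = log|p(0)| + Σ_k log(r/|z_k|), summed over zeros inside |z| < r.
  log(r/|z_k|) for z_k = 2: log(8/2) = 1.3863
  log(r/|z_k|) for z_k = -6: log(8/6) = 0.2877
  log(r/|z_k|) for z_k = -5: log(8/5) = 0.4700
Sum over inside zeros: 2.1440.
I(r) = log|p(0)| + (inside sum) = 4.0943 + 2.1440 = 6.2383.
Closed form (all zeros inside, monic): I(r) = n·log(r) = 3·log(8) = 6.2383. ✓

I(r) ≈ 6.2383.


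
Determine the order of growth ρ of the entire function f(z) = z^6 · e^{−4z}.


M(r) = max_{|z|=r} |1|·|z|^6·|e^{−4z}| = 1·r^6 · e^{4r^1} (the factors attain their maxima compatibly on |z|=r). Then log M(r) = log 1 + 6·log r + 4r^1, dominated by the last term, so log log M(r) ~ 1·log r. The polynomial factor 1z^6 contributes only a log r term and does not affect the order. ρ = 1.
Therefore ρ = 1.

Order ρ = 1.


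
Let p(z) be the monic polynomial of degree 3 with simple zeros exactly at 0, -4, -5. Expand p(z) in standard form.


The polynomial is p(z) = ∏_{α ∈ S} (z − α), where S = {0, -4, -5}.
Expanding the product yields: p(z) = z^3 + 9·z^2 + 20·z.
The resulting polynomial has degree 3 and real coefficients as required.

p(z) = z^3 + 9·z^2 + 20·z.


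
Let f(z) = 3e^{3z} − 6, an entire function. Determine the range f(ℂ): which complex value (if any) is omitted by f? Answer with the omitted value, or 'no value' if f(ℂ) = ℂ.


Little Picard bounds the complement of f(ℂ) to at most one point.
e^{3z} is never zero on ℂ, so 3·e^{3z} takes every value in ℂ ∖ {0}. Adding -6 shifts the range to ℂ ∖ {-6}. Thus f omits exactly the value -6.

Omitted value: -6.


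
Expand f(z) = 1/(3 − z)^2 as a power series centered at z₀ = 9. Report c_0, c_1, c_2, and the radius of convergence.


Let w = z − z₀, so z = z₀ + w.
Then 3 − z = 3 − (z₀ + w) = (3 − z₀) − w = -6 − w.
f(z) = 1/(-6 − w)^2 = (1/(-6)^2) · (1 − w/(-6))^{−2}.
By the binomial series (1−u)^{−2} = Σ_{n≥0} C(n+1, 1) u^n for |u|<1, with u = w/(-6):
  c_n = C(n+1, 1) / (-6)^(n+2).
  c_0 = 1/(-6)^2 = 1/36.
  c_1 = 2/(-6)^3 = -1/108.
  c_2 = 3/(-6)^4 = 1/432.
The series is valid for |w/d| < 1, i.e. |z − z₀| < |d|.
Radius of convergence: R = |3 − z₀| = |-6| = 6 (distance from z₀ to the singularity z = 3).

c_0 = 1/36, c_1 = -1/108, c_2 = 1/432; R = 6.


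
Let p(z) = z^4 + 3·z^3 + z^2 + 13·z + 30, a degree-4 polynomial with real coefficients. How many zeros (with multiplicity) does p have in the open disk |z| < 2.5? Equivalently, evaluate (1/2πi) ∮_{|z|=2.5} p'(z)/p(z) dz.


The zeros of p are: (1 + 2i), (1 - 2i), -2, -3.
Their magnitudes are: 2.236, 2.236, 2, 3.
Zeros with |z| < R = 2.5: (1 + 2i), (1 - 2i), -2.
Count = 3.
By the argument principle, (1/2πi) ∮_{|z|=R} p'(z)/p(z) dz equals exactly this count.

Number of zeros inside |z| < 2.5: 3.


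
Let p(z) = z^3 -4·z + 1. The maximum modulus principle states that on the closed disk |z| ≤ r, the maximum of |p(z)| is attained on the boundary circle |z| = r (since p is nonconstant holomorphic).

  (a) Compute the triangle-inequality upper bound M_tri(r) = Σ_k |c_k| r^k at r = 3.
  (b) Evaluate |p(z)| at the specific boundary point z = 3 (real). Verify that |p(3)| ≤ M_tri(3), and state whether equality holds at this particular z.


Coefficients: c_0 = 1, c_1 = -4, c_2 = 0, c_3 = 1. Radius r = 3.
Part (a). Triangle bound: M_tri(r) = Σ_k |c_k| r^k
  = |1|·3^0 + |-4|·3^1 + |0|·3^2 + |1|·3^3
  = 1 + 12 + 0 + 27 = 40.
This bounds M(r) := max_{|z|=r} |p(z)| from above; equality holds iff all terms c_k z^k can be made to align in phase at a single z on |z|=r.
Part (b). At z = 3 (real, on the circle |z| = r):
  p(3) = (1)·3^0 + (-4)·3^1 + (0)·3^2 + (1)·3^3 = 16.
  |p(3)| = 16.
Check: |p(3)| = 16 ≤ 40 = M_tri(3). ✓ Equality does not hold at z = 3 (the coefficients have mixed signs, so the terms do not all align in phase there).

M_tri(3) = 40; |p(3)| = 16; equality at z=3: no.


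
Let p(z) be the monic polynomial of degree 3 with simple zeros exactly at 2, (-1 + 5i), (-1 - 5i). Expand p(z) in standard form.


The polynomial is p(z) = ∏_{α ∈ S} (z − α), where S = {2, (-1 + 5i), (-1 - 5i)}.
Expanding the product yields: p(z) = z^3 + 22·z -52.
Note conjugate pairs combine to real quadratics: (z − (-1+5i))(z − (-1−5i)) = z² + 2z + 26.
The resulting polynomial has degree 3 and real coefficients as required.

p(z) = z^3 + 22·z -52.


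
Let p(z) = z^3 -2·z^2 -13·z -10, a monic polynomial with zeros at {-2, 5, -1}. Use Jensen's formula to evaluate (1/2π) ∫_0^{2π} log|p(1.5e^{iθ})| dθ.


Zeros: -2, -1, 5; r = 1.5.
Inside |z| < r: -1. Outside (|z| ≥ r): -2, 5.
p(0) = -10, so log|p(0)| = log(10) = 2.3026.
Apply Jensen: I(r) = log|p(0)| + Σ_k log(r/|z_k|), summed over zeros inside |z| < r.
  log(r/|z_k|) for z_k = -1: log(1.5/1) = 0.4055
  Outside zeros (-2, 5) contribute nothing to the Jensen sum.
Sum over inside zeros: 0.4055.
I(r) = log|p(0)| + (inside sum) = 2.3026 + 0.4055 = 2.7081.
Note: since some zeros are outside |z| ≤ r, the simplified n·log(r) form does NOT apply — only the inside zeros contribute.

I(r) ≈ 2.7081.


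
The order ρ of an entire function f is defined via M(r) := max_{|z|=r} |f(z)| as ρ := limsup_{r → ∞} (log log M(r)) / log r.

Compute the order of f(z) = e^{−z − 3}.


|e^{−z − 3}| = e^{Re(-1·z) + -3} ≤ e^{1|z|^1 + -3} = e^{1r^1 + -3} on |z| = r, so ρ ≤ 1. Choosing z on |z|=r so that -1·z is real positive (always possible by picking arg z appropriately) gives |f(z)| = e^{1r^1 + -3}, matching the bound. The additive constant -3 does not affect log log M(r) ~ 1·log r. Hence ρ = 1.
Therefore ρ = 1.

Order ρ = 1.


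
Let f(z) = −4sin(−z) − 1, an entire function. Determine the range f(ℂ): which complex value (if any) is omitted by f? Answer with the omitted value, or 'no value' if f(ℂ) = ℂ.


Little Picard bounds the complement of f(ℂ) to at most one point.
sin is entire and surjective onto ℂ: for every w ∈ ℂ, sin(ζ) = w has a solution ζ ∈ ℂ (e.g., via the complex inverse arcsin). With ζ = −z this gives z = ζ/(-1). Then -4·sin(−z) takes every value in -4·ℂ = ℂ, and adding -1 is a bijection of ℂ. So f is surjective and omits no value. (Note: only on the real line is sin bounded by [−1, 1].)

Omitted value: no value.


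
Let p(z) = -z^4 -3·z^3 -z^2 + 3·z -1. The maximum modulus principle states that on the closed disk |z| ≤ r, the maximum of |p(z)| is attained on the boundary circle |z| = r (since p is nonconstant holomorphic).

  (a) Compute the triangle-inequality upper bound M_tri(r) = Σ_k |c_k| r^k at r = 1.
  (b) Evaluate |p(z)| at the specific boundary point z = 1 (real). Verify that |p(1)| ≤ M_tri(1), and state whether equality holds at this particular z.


Coefficients: c_0 = -1, c_1 = 3, c_2 = -1, c_3 = -3, c_4 = -1. Radius r = 1.
Part (a). Triangle bound: M_tri(r) = Σ_k |c_k| r^k
  = |-1|·1^0 + |3|·1^1 + |-1|·1^2 + |-3|·1^3 + |-1|·1^4
  = 1 + 3 + 1 + 3 + 1 = 9.
This bounds M(r) := max_{|z|=r} |p(z)| from above; equality holds iff all terms c_k z^k can be made to align in phase at a single z on |z|=r.
Part (b). At z = 1 (real, on the circle |z| = r):
  p(1) = (-1)·1^0 + (3)·1^1 + (-1)·1^2 + (-3)·1^3 + (-1)·1^4 = -3.
  |p(1)| = 3.
Check: |p(1)| = 3 ≤ 9 = M_tri(1). ✓ Equality does not hold at z = 1 (the coefficients have mixed signs, so the terms do not all align in phase there).

M_tri(1) = 9; |p(1)| = 3; equality at z=1: no.


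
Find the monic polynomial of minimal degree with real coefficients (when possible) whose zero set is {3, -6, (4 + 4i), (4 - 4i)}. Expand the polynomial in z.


The polynomial is p(z) = ∏_{α ∈ S} (z − α), where S = {3, -6, (4 + 4i), (4 - 4i)}.
Expanding the product yields: p(z) = z^4 -5·z^3 -10·z^2 + 240·z -576.
Note conjugate pairs combine to real quadratics: (z − (4+4i))(z − (4−4i)) = z² − 8z + 32.
The resulting polynomial has degree 4 and real coefficients as required.

p(z) = z^4 -5·z^3 -10·z^2 + 240·z -576.


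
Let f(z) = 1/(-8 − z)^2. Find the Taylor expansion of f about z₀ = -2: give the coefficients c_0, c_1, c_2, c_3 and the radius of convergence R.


Let w = z − z₀, so z = z₀ + w.
Then -8 − z = -8 − (z₀ + w) = (-8 − z₀) − w = -6 − w.
f(z) = 1/(-6 − w)^2 = (1/(-6)^2) · (1 − w/(-6))^{−2}.
By the binomial series (1−u)^{−2} = Σ_{n≥0} C(n+1, 1) u^n for |u|<1, with u = w/(-6):
  c_n = C(n+1, 1) / (-6)^(n+2).
  c_0 = 1/(-6)^2 = 1/36.
  c_1 = 2/(-6)^3 = -1/108.
  c_2 = 3/(-6)^4 = 1/432.
  c_3 = 4/(-6)^5 = -1/1944.
The series is valid for |w/d| < 1, i.e. |z − z₀| < |d|.
Radius of convergence: R = |-8 − z₀| = |-6| = 6 (distance from z₀ to the singularity z = -8).

c_0 = 1/36, c_1 = -1/108, c_2 = 1/432, c_3 = -1/1944; R = 6.


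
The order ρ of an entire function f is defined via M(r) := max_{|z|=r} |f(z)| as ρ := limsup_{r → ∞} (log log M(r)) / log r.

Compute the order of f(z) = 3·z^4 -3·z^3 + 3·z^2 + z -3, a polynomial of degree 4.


|f(z)| ≤ Σ|c_k|·r^k = O(r^4) as r → ∞. Polynomial growth is O(e^{r^ε}) for every ε > 0 (since r^4/e^{r^ε} → 0), so ρ ≤ ε for all ε > 0, i.e. ρ = 0. Every nonconstant polynomial has order 0.
Therefore ρ = 0.

Order ρ = 0.


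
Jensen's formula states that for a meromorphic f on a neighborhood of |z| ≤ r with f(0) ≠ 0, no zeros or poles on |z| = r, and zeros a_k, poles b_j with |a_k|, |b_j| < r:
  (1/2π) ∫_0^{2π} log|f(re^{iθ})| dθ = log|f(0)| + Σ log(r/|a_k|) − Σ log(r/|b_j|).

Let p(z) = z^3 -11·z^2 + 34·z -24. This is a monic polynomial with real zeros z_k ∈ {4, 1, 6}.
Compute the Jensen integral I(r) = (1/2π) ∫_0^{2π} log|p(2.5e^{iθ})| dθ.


Zeros: 1, 4, 6; r = 2.5.
Inside |z| < r: 1. Outside (|z| ≥ r): 4, 6.
p(0) = -24, so log|p(0)| = log(24) = 3.1781.
Apply Jensen: I(r) = log|p(0)| + Σ_k log(r/|z_k|), summed over zeros inside |z| < r.
  log(r/|z_k|) for z_k = 1: log(2.5/1) = 0.9163
  Outside zeros (4, 6) contribute nothing to the Jensen sum.
Sum over inside zeros: 0.9163.
I(r) = log|p(0)| + (inside sum) = 3.1781 + 0.9163 = 4.0943.
Note: since some zeros are outside |z| ≤ r, the simplified n·log(r) form does NOT apply — only the inside zeros contribute.

I(r) ≈ 4.0943.


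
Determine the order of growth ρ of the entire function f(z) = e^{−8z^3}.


|e^{−8z^3}| = e^{Re(-8·z^3) + 0} ≤ e^{8|z|^3 + 0} = e^{8r^3 + 0} on |z| = r, so ρ ≤ 3. Choosing z on |z|=r so that -8·z^3 is real positive (always possible by picking arg z appropriately) gives |f(z)| = e^{8r^3 + 0}, matching the bound. The additive constant 0 does not affect log log M(r) ~ 3·log r. Hence ρ = 3.
Therefore ρ = 3.

Order ρ = 3.


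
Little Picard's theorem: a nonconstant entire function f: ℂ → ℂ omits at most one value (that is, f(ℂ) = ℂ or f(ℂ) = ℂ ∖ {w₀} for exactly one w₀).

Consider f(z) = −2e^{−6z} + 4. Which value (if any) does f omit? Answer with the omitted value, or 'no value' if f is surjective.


Little Picard bounds the complement of f(ℂ) to at most one point.
e^{−6z} is never zero on ℂ, so -2·e^{−6z} takes every value in ℂ ∖ {0}. Adding 4 shifts the range to ℂ ∖ {4}. Thus f omits exactly the value 4.

Omitted value: 4.


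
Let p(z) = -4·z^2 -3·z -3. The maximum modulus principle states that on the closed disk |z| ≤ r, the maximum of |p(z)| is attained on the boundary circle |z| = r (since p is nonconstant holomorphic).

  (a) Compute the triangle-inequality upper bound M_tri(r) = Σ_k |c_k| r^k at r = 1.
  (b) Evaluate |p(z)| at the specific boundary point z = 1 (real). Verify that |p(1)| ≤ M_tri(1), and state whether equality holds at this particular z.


Coefficients: c_0 = -3, c_1 = -3, c_2 = -4. Radius r = 1.
Part (a). Triangle bound: M_tri(r) = Σ_k |c_k| r^k
  = |-3|·1^0 + |-3|·1^1 + |-4|·1^2
  = 3 + 3 + 4 = 10.
This bounds M(r) := max_{|z|=r} |p(z)| from above; equality holds iff all terms c_k z^k can be made to align in phase at a single z on |z|=r.
Part (b). At z = 1 (real, on the circle |z| = r):
  p(1) = (-3)·1^0 + (-3)·1^1 + (-4)·1^2 = -10.
  |p(1)| = 10.
Since all nonzero coefficients share the same sign, |p(1)| = 10 = M_tri(1); the triangle bound is attained at z = 1, so in fact M(r) = 10.

M_tri(1) = 10; |p(1)| = 10; equality at z=1: yes.


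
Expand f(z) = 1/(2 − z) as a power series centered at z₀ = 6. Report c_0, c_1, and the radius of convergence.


Let w = z − z₀, so z = z₀ + w.
Then 2 − z = 2 − (z₀ + w) = (2 − z₀) − w = -4 − w.
f(z) = 1/(-4 − w) = (1/(-4)) · 1/(1 − w/(-4)) = Σ_{n≥0} w^n / (-4)^(n+1).
So c_n = 1/(-4)^(n+1):
  c_0 = 1/(-4)^1 = -1/4.
  c_1 = 1/(-4)^2 = 1/16.
The series is valid for |w/d| < 1, i.e. |z − z₀| < |d|.
Radius of convergence: R = |2 − z₀| = |-4| = 4 (distance from z₀ to the singularity z = 2).

c_0 = -1/4, c_1 = 1/16; R = 4.


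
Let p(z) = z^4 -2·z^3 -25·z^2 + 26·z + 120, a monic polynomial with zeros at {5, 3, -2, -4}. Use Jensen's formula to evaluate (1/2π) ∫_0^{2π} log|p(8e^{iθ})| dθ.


Zeros: -4, -2, 3, 5; r = 8.
Inside |z| < r: -4, -2, 3, 5. Outside (|z| ≥ r): ∅.
p(0) = 120, so log|p(0)| = log(120) = 4.7875.
Apply Jensen: I(r) = log|p(0)| + Σ_k log(r/|z_k|), summed over zeros inside |z| < r.
  log(r/|z_k|) for z_k = 5: log(8/5) = 0.4700
  log(r/|z_k|) for z_k = 3: log(8/3) = 0.9808
  log(r/|z_k|) for z_k = -2: log(8/2) = 1.3863
  log(r/|z_k|) for z_k = -4: log(8/4) = 0.6931
Sum over inside zeros: 3.5303.
I(r) = log|p(0)| + (inside sum) = 4.7875 + 3.5303 = 8.3178.
Closed form (all zeros inside, monic): I(r) = n·log(r) = 4·log(8) = 8.3178. ✓

I(r) ≈ 8.3178.


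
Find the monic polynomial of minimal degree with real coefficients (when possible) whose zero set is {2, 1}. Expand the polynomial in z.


The polynomial is p(z) = ∏_{α ∈ S} (z − α), where S = {2, 1}.
Expanding the product yields: p(z) = z^2 -3·z + 2.
The resulting polynomial has degree 2 and real coefficients as required.

p(z) = z^2 -3·z + 2.


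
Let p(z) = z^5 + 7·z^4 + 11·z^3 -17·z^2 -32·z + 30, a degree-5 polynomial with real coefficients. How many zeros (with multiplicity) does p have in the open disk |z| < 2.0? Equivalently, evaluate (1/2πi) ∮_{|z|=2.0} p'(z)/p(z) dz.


The zeros of p are: 1, 1, -3, (-3 + 1i), (-3 - 1i).
Their magnitudes are: 1, 1, 3, 3.162, 3.162.
Zeros with |z| < R = 2.0: 1, 1.
Count = 2.
By the argument principle, (1/2πi) ∮_{|z|=R} p'(z)/p(z) dz equals exactly this count.

Number of zeros inside |z| < 2.0: 2.


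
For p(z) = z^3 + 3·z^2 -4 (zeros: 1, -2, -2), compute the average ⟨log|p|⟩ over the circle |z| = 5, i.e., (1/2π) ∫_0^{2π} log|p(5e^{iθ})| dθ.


Zeros: -2, -2, 1; r = 5.
Inside |z| < r: -2, -2, 1. Outside (|z| ≥ r): ∅.
p(0) = -4, so log|p(0)| = log(4) = 1.3863.
Apply Jensen: I(r) = log|p(0)| + Σ_k log(r/|z_k|), summed over zeros inside |z| < r.
  log(r/|z_k|) for z_k = 1: log(5/1) = 1.6094
  log(r/|z_k|) for z_k = -2: log(5/2) = 0.9163
  log(r/|z_k|) for z_k = -2: log(5/2) = 0.9163
Sum over inside zeros: 3.4420.
I(r) = log|p(0)| + (inside sum) = 1.3863 + 3.4420 = 4.8283.
Closed form (all zeros inside, monic): I(r) = n·log(r) = 3·log(5) = 4.8283. ✓

I(r) ≈ 4.8283.


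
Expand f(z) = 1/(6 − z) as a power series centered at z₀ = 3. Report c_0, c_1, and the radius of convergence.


Let w = z − z₀, so z = z₀ + w.
Then 6 − z = 6 − (z₀ + w) = (6 − z₀) − w = 3 − w.
f(z) = 1/(3 − w) = (1/(3)) · 1/(1 − w/(3)) = Σ_{n≥0} w^n / (3)^(n+1).
So c_n = 1/(3)^(n+1):
  c_0 = 1/(3)^1 = 1/3.
  c_1 = 1/(3)^2 = 1/9.
The series is valid for |w/d| < 1, i.e. |z − z₀| < |d|.
Radius of convergence: R = |6 − z₀| = |3| = 3 (distance from z₀ to the singularity z = 6).

c_0 = 1/3, c_1 = 1/9; R = 3.


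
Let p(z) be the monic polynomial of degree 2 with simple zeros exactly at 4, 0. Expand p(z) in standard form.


The polynomial is p(z) = ∏_{α ∈ S} (z − α), where S = {4, 0}.
Expanding the product yields: p(z) = z^2 -4·z.
The resulting polynomial has degree 2 and real coefficients as required.

p(z) = z^2 -4·z.


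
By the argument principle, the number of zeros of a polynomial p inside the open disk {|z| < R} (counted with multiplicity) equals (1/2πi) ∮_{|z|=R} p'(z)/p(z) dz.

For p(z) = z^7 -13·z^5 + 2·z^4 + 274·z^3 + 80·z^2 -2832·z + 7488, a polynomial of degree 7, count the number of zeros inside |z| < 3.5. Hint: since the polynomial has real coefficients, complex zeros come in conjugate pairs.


The zeros of p are: (-3 + 3i), (-3 - 3i), (3 + 2i), (3 - 2i), -4, (2 + 2i), (2 - 2i).
Their magnitudes are: 4.243, 4.243, 3.606, 3.606, 4, 2.828, 2.828.
Zeros with |z| < R = 3.5: (2 + 2i), (2 - 2i).
Count = 2.
By the argument principle, (1/2πi) ∮_{|z|=R} p'(z)/p(z) dz equals exactly this count.

Number of zeros inside |z| < 3.5: 2.


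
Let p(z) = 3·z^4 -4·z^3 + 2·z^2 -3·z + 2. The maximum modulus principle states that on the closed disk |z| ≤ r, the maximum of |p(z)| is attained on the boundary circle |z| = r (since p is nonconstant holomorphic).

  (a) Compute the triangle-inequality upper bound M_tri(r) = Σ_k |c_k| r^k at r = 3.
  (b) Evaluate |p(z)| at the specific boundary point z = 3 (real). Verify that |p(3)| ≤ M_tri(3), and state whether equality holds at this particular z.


Coefficients: c_0 = 2, c_1 = -3, c_2 = 2, c_3 = -4, c_4 = 3. Radius r = 3.
Part (a). Triangle bound: M_tri(r) = Σ_k |c_k| r^k
  = |2|·3^0 + |-3|·3^1 + |2|·3^2 + |-4|·3^3 + |3|·3^4
  = 2 + 9 + 18 + 108 + 243 = 380.
This bounds M(r) := max_{|z|=r} |p(z)| from above; equality holds iff all terms c_k z^k can be made to align in phase at a single z on |z|=r.
Part (b). At z = 3 (real, on the circle |z| = r):
  p(3) = (2)·3^0 + (-3)·3^1 + (2)·3^2 + (-4)·3^3 + (3)·3^4 = 146.
  |p(3)| = 146.
Check: |p(3)| = 146 ≤ 380 = M_tri(3). ✓ Equality does not hold at z = 3 (the coefficients have mixed signs, so the terms do not all align in phase there).

M_tri(3) = 380; |p(3)| = 146; equality at z=3: no.


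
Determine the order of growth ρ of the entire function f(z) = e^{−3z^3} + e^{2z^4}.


Each summand is entire of order 3 and 4 respectively (as in the single-exponential case). The order of a sum is at most the max of the orders, so ρ ≤ 4. For the lower bound: on |z|=r choose arg z so that 2z^4 is real positive; then |e^{2z^4}| = e^{2r^4} while |e^{-3z^3}| ≤ e^{3r^3} = o(e^{2r^4}). So |f| ≥ e^{2r^4}(1 − o(1)) and ρ ≥ 4. Hence ρ = max(3, 4) = 4.
Therefore ρ = 4.

Order ρ = 4.


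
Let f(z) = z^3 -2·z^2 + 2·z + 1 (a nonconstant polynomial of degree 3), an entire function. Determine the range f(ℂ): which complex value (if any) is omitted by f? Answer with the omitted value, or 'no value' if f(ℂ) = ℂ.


Little Picard bounds the complement of f(ℂ) to at most one point.
For every w ∈ ℂ, the equation p(z) − w = 0 is a nonconstant polynomial in z and hence has at least one root by the fundamental theorem of algebra. So p is surjective onto ℂ, omitting no value.

Omitted value: no value.


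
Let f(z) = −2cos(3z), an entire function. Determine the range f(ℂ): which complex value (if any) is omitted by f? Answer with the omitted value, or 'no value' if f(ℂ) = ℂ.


Little Picard bounds the complement of f(ℂ) to at most one point.
cos is entire and surjective onto ℂ: for every w ∈ ℂ, cos(ζ) = w has a solution ζ ∈ ℂ (e.g., via the complex inverse arccos). With ζ = 3z this gives z = ζ/(3). Then -2·cos(3z) takes every value in -2·ℂ = ℂ, and adding 0 is a bijection of ℂ. So f is surjective and omits no value. (Note: only on the real line is cos bounded by [−1, 1].)

Omitted value: no value.


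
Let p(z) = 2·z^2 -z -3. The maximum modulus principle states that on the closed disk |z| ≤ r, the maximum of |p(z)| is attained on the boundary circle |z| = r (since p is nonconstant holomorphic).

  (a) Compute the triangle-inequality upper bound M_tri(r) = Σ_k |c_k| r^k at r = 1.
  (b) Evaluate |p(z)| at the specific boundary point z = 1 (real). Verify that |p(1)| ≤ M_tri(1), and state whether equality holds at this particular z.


Coefficients: c_0 = -3, c_1 = -1, c_2 = 2. Radius r = 1.
Part (a). Triangle bound: M_tri(r) = Σ_k |c_k| r^k
  = |-3|·1^0 + |-1|·1^1 + |2|·1^2
  = 3 + 1 + 2 = 6.
This bounds M(r) := max_{|z|=r} |p(z)| from above; equality holds iff all terms c_k z^k can be made to align in phase at a single z on |z|=r.
Part (b). At z = 1 (real, on the circle |z| = r):
  p(1) = (-3)·1^0 + (-1)·1^1 + (2)·1^2 = -2.
  |p(1)| = 2.
Check: |p(1)| = 2 ≤ 6 = M_tri(1). ✓ Equality does not hold at z = 1 (the coefficients have mixed signs, so the terms do not all align in phase there).

M_tri(1) = 6; |p(1)| = 2; equality at z=1: no.


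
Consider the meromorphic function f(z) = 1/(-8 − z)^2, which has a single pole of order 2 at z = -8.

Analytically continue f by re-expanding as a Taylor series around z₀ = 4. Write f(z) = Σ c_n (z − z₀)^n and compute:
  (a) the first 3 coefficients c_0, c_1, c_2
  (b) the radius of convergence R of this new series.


Let w = z − z₀, so z = z₀ + w.
Then -8 − z = -8 − (z₀ + w) = (-8 − z₀) − w = -12 − w.
f(z) = 1/(-12 − w)^2 = (1/(-12)^2) · (1 − w/(-12))^{−2}.
By the binomial series (1−u)^{−2} = Σ_{n≥0} C(n+1, 1) u^n for |u|<1, with u = w/(-12):
  c_n = C(n+1, 1) / (-12)^(n+2).
  c_0 = 1/(-12)^2 = 1/144.
  c_1 = 2/(-12)^3 = -1/864.
  c_2 = 3/(-12)^4 = 1/6912.
The series is valid for |w/d| < 1, i.e. |z − z₀| < |d|.
Radius of convergence: R = |-8 − z₀| = |-12| = 12 (distance from z₀ to the singularity z = -8).

c_0 = 1/144, c_1 = -1/864, c_2 = 1/6912; R = 12.


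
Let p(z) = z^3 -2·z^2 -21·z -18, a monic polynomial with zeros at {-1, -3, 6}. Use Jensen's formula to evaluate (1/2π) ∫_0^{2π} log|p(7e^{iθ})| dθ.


Zeros: -3, -1, 6; r = 7.
Inside |z| < r: -3, -1, 6. Outside (|z| ≥ r): ∅.
p(0) = -18, so log|p(0)| = log(18) = 2.8904.
Apply Jensen: I(r) = log|p(0)| + Σ_k log(r/|z_k|), summed over zeros inside |z| < r.
  log(r/|z_k|) for z_k = -1: log(7/1) = 1.9459
  log(r/|z_k|) for z_k = -3: log(7/3) = 0.8473
  log(r/|z_k|) for z_k = 6: log(7/6) = 0.1542
Sum over inside zeros: 2.9474.
I(r) = log|p(0)| + (inside sum) = 2.8904 + 2.9474 = 5.8377.
Closed form (all zeros inside, monic): I(r) = n·log(r) = 3·log(7) = 5.8377. ✓

I(r) ≈ 5.8377.


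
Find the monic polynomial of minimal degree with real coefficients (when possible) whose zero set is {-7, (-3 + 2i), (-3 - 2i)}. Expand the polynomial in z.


The polynomial is p(z) = ∏_{α ∈ S} (z − α), where S = {-7, (-3 + 2i), (-3 - 2i)}.
Expanding the product yields: p(z) = z^3 + 13·z^2 + 55·z + 91.
Note conjugate pairs combine to real quadratics: (z − (-3+2i))(z − (-3−2i)) = z² + 6z + 13.
The resulting polynomial has degree 3 and real coefficients as required.

p(z) = z^3 + 13·z^2 + 55·z + 91.
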